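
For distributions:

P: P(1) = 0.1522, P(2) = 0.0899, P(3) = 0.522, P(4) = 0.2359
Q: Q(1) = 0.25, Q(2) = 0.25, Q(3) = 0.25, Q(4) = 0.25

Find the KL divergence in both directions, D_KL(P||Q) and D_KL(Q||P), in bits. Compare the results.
D_KL(P||Q) = 0.2931 bits, D_KL(Q||P) = 0.3033 bits. D_KL(Q||P) is larger than D_KL(P||Q) by 0.0102 bits; the two directions differ.

D_KL(P||Q) = Σ P(x) log₂(P(x)/Q(x))

Computing term by term:
  P(1)·log₂(P(1)/Q(1)) = 0.1522·log₂(0.1522/0.25) = -0.10897
  P(2)·log₂(P(2)/Q(2)) = 0.0899·log₂(0.0899/0.25) = -0.13265
  P(3)·log₂(P(3)/Q(3)) = 0.522·log₂(0.522/0.25) = 0.55443
  P(4)·log₂(P(4)/Q(4)) = 0.2359·log₂(0.2359/0.25) = -0.01976

D_KL(P||Q) = -0.10897 - 0.13265 + 0.55443 - 0.01976 = 0.29305 ≈ 0.2931 bits

D_KL(Q||P) = Σ Q(x) log₂(Q(x)/P(x))

Computing term by term:
  Q(1)·log₂(Q(1)/P(1)) = 0.25·log₂(0.25/0.1522) = 0.17899
  Q(2)·log₂(Q(2)/P(2)) = 0.25·log₂(0.25/0.0899) = 0.36888
  Q(3)·log₂(Q(3)/P(3)) = 0.25·log₂(0.25/0.522) = -0.26553
  Q(4)·log₂(Q(4)/P(4)) = 0.25·log₂(0.25/0.2359) = 0.02094

D_KL(Q||P) = 0.17899 + 0.36888 - 0.26553 + 0.02094 = 0.30328 ≈ 0.3033 bits

These are NOT equal (difference: 0.0102 bits). KL divergence is asymmetric: D_KL(P||Q) ≠ D_KL(Q||P) in general.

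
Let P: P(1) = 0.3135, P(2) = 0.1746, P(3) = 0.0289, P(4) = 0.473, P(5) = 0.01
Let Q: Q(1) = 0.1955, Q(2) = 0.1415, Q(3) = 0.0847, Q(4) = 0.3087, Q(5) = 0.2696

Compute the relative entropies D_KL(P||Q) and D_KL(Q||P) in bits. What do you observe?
D_KL(P||Q) = 0.4654 bits, D_KL(Q||P) = 1.0466 bits. The two directions give different values (D_KL(Q||P) exceeds D_KL(P||Q) by 0.5812 bits): KL divergence is asymmetric.

D_KL(P||Q) = Σ P(x) log₂(P(x)/Q(x))

Computing term by term:
  P(1)·log₂(P(1)/Q(1)) = 0.3135·log₂(0.3135/0.1955) = 0.21359
  P(2)·log₂(P(2)/Q(2)) = 0.1746·log₂(0.1746/0.1415) = 0.05295
  P(3)·log₂(P(3)/Q(3)) = 0.0289·log₂(0.0289/0.0847) = -0.04483
  P(4)·log₂(P(4)/Q(4)) = 0.473·log₂(0.473/0.3087) = 0.29120
  P(5)·log₂(P(5)/Q(5)) = 0.01·log₂(0.01/0.2696) = -0.04753

D_KL(P||Q) = 0.21359 + 0.05295 - 0.04483 + 0.29120 - 0.04753 = 0.46538 ≈ 0.4654 bits

D_KL(Q||P) = Σ Q(x) log₂(Q(x)/P(x))

Computing term by term:
  Q(1)·log₂(Q(1)/P(1)) = 0.1955·log₂(0.1955/0.3135) = -0.13319
  Q(2)·log₂(Q(2)/P(2)) = 0.1415·log₂(0.1415/0.1746) = -0.04291
  Q(3)·log₂(Q(3)/P(3)) = 0.0847·log₂(0.0847/0.0289) = 0.13139
  Q(4)·log₂(Q(4)/P(4)) = 0.3087·log₂(0.3087/0.473) = -0.19005
  Q(5)·log₂(Q(5)/P(5)) = 0.2696·log₂(0.2696/0.01) = 1.28134

D_KL(Q||P) = -0.13319 - 0.04291 + 0.13139 - 0.19005 + 1.28134 = 1.04658 ≈ 1.0466 bits

These are NOT equal (difference: 0.5812 bits). KL divergence is asymmetric: D_KL(P||Q) ≠ D_KL(Q||P) in general.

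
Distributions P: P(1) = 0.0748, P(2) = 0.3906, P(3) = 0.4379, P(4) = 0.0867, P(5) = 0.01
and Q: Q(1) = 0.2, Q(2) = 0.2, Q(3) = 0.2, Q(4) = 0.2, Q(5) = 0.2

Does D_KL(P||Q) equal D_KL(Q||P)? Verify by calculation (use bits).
D_KL(P||Q) = 0.6184 bits, D_KL(Q||P) = 0.9701 bits. No — D_KL(P||Q) ≠ D_KL(Q||P) for this pair.

D_KL(P||Q) = Σ P(x) log₂(P(x)/Q(x))

Computing term by term:
  P(1)·log₂(P(1)/Q(1)) = 0.0748·log₂(0.0748/0.2) = -0.10613
  P(2)·log₂(P(2)/Q(2)) = 0.3906·log₂(0.3906/0.2) = 0.37720
  P(3)·log₂(P(3)/Q(3)) = 0.4379·log₂(0.4379/0.2) = 0.49509
  P(4)·log₂(P(4)/Q(4)) = 0.0867·log₂(0.0867/0.2) = -0.10455
  P(5)·log₂(P(5)/Q(5)) = 0.01·log₂(0.01/0.2) = -0.04322

D_KL(P||Q) = -0.10613 + 0.37720 + 0.49509 - 0.10455 - 0.04322 = 0.61839 ≈ 0.6184 bits

D_KL(Q||P) = Σ Q(x) log₂(Q(x)/P(x))

Computing term by term:
  Q(1)·log₂(Q(1)/P(1)) = 0.2·log₂(0.2/0.0748) = 0.28378
  Q(2)·log₂(Q(2)/P(2)) = 0.2·log₂(0.2/0.3906) = -0.19314
  Q(3)·log₂(Q(3)/P(3)) = 0.2·log₂(0.2/0.4379) = -0.22612
  Q(4)·log₂(Q(4)/P(4)) = 0.2·log₂(0.2/0.0867) = 0.24118
  Q(5)·log₂(Q(5)/P(5)) = 0.2·log₂(0.2/0.01) = 0.86439

D_KL(Q||P) = 0.28378 - 0.19314 - 0.22612 + 0.24118 + 0.86439 = 0.97009 ≈ 0.9701 bits

These are NOT equal (difference: 0.3517 bits). KL divergence is asymmetric: D_KL(P||Q) ≠ D_KL(Q||P) in general.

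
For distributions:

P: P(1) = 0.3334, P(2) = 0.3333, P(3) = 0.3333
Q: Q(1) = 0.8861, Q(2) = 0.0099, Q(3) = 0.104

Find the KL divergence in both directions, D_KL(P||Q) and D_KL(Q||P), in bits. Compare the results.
D_KL(P||Q) = 1.7808 bits, D_KL(Q||P) = 1.0246 bits. D_KL(P||Q) is larger than D_KL(Q||P) by 0.7562 bits; the two directions differ.

D_KL(P||Q) = Σ P(x) log₂(P(x)/Q(x))

Computing term by term:
  P(1)·log₂(P(1)/Q(1)) = 0.3334·log₂(0.3334/0.8861) = -0.47017
  P(2)·log₂(P(2)/Q(2)) = 0.3333·log₂(0.3333/0.0099) = 1.69091
  P(3)·log₂(P(3)/Q(3)) = 0.3333·log₂(0.3333/0.104) = 0.56002

D_KL(P||Q) = -0.47017 + 1.69091 + 0.56002 = 1.78076 ≈ 1.7808 bits

D_KL(Q||P) = Σ Q(x) log₂(Q(x)/P(x))

Computing term by term:
  Q(1)·log₂(Q(1)/P(1)) = 0.8861·log₂(0.8861/0.3334) = 1.24959
  Q(2)·log₂(Q(2)/P(2)) = 0.0099·log₂(0.0099/0.3333) = -0.05023
  Q(3)·log₂(Q(3)/P(3)) = 0.104·log₂(0.104/0.3333) = -0.17474

D_KL(Q||P) = 1.24959 - 0.05023 - 0.17474 = 1.02462 ≈ 1.0246 bits

These are NOT equal (difference: 0.7562 bits). KL divergence is asymmetric: D_KL(P||Q) ≠ D_KL(Q||P) in general.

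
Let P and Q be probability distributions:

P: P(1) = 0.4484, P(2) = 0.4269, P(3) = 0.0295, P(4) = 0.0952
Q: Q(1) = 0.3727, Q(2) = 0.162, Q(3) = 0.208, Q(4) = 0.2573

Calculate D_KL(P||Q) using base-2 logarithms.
0.4967 bits

D_KL(P||Q) = Σ P(x) log₂(P(x)/Q(x))

Computing term by term:
  P(1)·log₂(P(1)/Q(1)) = 0.4484·log₂(0.4484/0.3727) = 0.11962
  P(2)·log₂(P(2)/Q(2)) = 0.4269·log₂(0.4269/0.162) = 0.59677
  P(3)·log₂(P(3)/Q(3)) = 0.0295·log₂(0.0295/0.208) = -0.08313
  P(4)·log₂(P(4)/Q(4)) = 0.0952·log₂(0.0952/0.2573) = -0.13656

D_KL(P||Q) = 0.11962 + 0.59677 - 0.08313 - 0.13656 = 0.49670 ≈ 0.4967 bits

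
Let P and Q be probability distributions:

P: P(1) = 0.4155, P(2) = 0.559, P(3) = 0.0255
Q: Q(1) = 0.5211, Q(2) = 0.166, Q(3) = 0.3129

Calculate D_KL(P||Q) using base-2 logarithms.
0.7512 bits

D_KL(P||Q) = Σ P(x) log₂(P(x)/Q(x))

Computing term by term:
  P(1)·log₂(P(1)/Q(1)) = 0.4155·log₂(0.4155/0.5211) = -0.13575
  P(2)·log₂(P(2)/Q(2)) = 0.559·log₂(0.559/0.166) = 0.97918
  P(3)·log₂(P(3)/Q(3)) = 0.0255·log₂(0.0255/0.3129) = -0.09224

D_KL(P||Q) = -0.13575 + 0.97918 - 0.09224 = 0.75119 ≈ 0.7512 bits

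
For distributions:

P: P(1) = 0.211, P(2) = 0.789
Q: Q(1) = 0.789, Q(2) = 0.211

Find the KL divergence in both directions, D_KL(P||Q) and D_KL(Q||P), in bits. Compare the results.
D_KL(P||Q) = 1.0998 bits, D_KL(Q||P) = 1.0998 bits. The two directions give exactly the same value for this pair.

D_KL(P||Q) = Σ P(x) log₂(P(x)/Q(x))

Computing term by term:
  P(1)·log₂(P(1)/Q(1)) = 0.211·log₂(0.211/0.789) = -0.40149
  P(2)·log₂(P(2)/Q(2)) = 0.789·log₂(0.789/0.211) = 1.50130

D_KL(P||Q) = -0.40149 + 1.50130 = 1.09981 ≈ 1.0998 bits

D_KL(Q||P) = Σ Q(x) log₂(Q(x)/P(x))

Computing term by term:
  Q(1)·log₂(Q(1)/P(1)) = 0.789·log₂(0.789/0.211) = 1.50130
  Q(2)·log₂(Q(2)/P(2)) = 0.211·log₂(0.211/0.789) = -0.40149

D_KL(Q||P) = 1.50130 - 0.40149 = 1.09981 ≈ 1.0998 bits

These ARE equal here. Q is P with outcomes relabeled (Q(1) = P(2), Q(2) = P(1)) by a relabeling that is its own inverse, so the two sums contain exactly the same terms in a different order. This is a special case — KL divergence is not symmetric in general: D_KL(P||Q) ≠ D_KL(Q||P) for most P, Q.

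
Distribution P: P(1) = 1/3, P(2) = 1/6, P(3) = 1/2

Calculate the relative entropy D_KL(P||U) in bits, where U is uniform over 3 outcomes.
0.1258 bits

U(i) = 1/3 for all i

D_KL(P||U) = Σ P(x) log₂(P(x) / (1/3))
           = Σ P(x) log₂(P(x)) + log₂(3)
           = log₂(3) - H(P)

H(P) = -Σ P(x) log₂(P(x)):
  -P(1)·log₂(P(1)) = -(1/3)·log₂(1/3) = 0.52832
  -P(2)·log₂(P(2)) = -(1/6)·log₂(1/6) = 0.43083
  -P(3)·log₂(P(3)) = -(1/2)·log₂(1/2) = 0.50000
H(P) = 0.52832 + 0.43083 + 0.50000 = 1.45915 bits

log₂(3) = 1.58496 bits

D_KL(P||U) = 1.58496 - 1.45915 = 0.12581 ≈ 0.1258 bits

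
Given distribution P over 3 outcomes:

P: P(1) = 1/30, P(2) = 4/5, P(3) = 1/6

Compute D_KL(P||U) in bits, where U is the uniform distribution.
0.7330 bits

U(i) = 1/3 for all i

D_KL(P||U) = Σ P(x) log₂(P(x) / (1/3))
           = Σ P(x) log₂(P(x)) + log₂(3)
           = log₂(3) - H(P)

H(P) = -Σ P(x) log₂(P(x)):
  -P(1)·log₂(P(1)) = -(1/30)·log₂(1/30) = 0.16356
  -P(2)·log₂(P(2)) = -(4/5)·log₂(4/5) = 0.25754
  -P(3)·log₂(P(3)) = -(1/6)·log₂(1/6) = 0.43083
H(P) = 0.16356 + 0.25754 + 0.43083 = 0.85193 bits

log₂(3) = 1.58496 bits

D_KL(P||U) = 1.58496 - 0.85193 = 0.73303 ≈ 0.7330 bits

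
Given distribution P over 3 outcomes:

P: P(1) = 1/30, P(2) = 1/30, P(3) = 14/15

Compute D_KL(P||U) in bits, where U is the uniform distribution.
1.1649 bits

U(i) = 1/3 for all i

D_KL(P||U) = Σ P(x) log₂(P(x) / (1/3))
           = Σ P(x) log₂(P(x)) + log₂(3)
           = log₂(3) - H(P)

H(P) = -Σ P(x) log₂(P(x)):
  -P(1)·log₂(P(1)) = -(1/30)·log₂(1/30) = 0.16356
  -P(2)·log₂(P(2)) = -(1/30)·log₂(1/30) = 0.16356
  -P(3)·log₂(P(3)) = -(14/15)·log₂(14/15) = 0.09290
H(P) = 0.16356 + 0.16356 + 0.09290 = 0.42002 bits

log₂(3) = 1.58496 bits

D_KL(P||U) = 1.58496 - 0.42002 = 1.16494 ≈ 1.1649 bits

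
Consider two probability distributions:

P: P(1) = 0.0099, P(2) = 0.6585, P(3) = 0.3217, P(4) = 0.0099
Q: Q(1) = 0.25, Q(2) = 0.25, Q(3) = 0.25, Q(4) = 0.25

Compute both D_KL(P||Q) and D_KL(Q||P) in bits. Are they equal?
D_KL(P||Q) = 0.9449 bits, D_KL(Q||P) = 1.8889 bits. No, they are not equal.

D_KL(P||Q) = Σ P(x) log₂(P(x)/Q(x))

Computing term by term:
  P(1)·log₂(P(1)/Q(1)) = 0.0099·log₂(0.0099/0.25) = -0.04612
  P(2)·log₂(P(2)/Q(2)) = 0.6585·log₂(0.6585/0.25) = 0.92009
  P(3)·log₂(P(3)/Q(3)) = 0.3217·log₂(0.3217/0.25) = 0.11703
  P(4)·log₂(P(4)/Q(4)) = 0.0099·log₂(0.0099/0.25) = -0.04612

D_KL(P||Q) = -0.04612 + 0.92009 + 0.11703 - 0.04612 = 0.94488 ≈ 0.9449 bits

D_KL(Q||P) = Σ Q(x) log₂(Q(x)/P(x))

Computing term by term:
  Q(1)·log₂(Q(1)/P(1)) = 0.25·log₂(0.25/0.0099) = 1.16459
  Q(2)·log₂(Q(2)/P(2)) = 0.25·log₂(0.25/0.6585) = -0.34931
  Q(3)·log₂(Q(3)/P(3)) = 0.25·log₂(0.25/0.3217) = -0.09095
  Q(4)·log₂(Q(4)/P(4)) = 0.25·log₂(0.25/0.0099) = 1.16459

D_KL(Q||P) = 1.16459 - 0.34931 - 0.09095 + 1.16459 = 1.88892 ≈ 1.8889 bits

These are NOT equal (difference: 0.9440 bits). KL divergence is asymmetric: D_KL(P||Q) ≠ D_KL(Q||P) in general.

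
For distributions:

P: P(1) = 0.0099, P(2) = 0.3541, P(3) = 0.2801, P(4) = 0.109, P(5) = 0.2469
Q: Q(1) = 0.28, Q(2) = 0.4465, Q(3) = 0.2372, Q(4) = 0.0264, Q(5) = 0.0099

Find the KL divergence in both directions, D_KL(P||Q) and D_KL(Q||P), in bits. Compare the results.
D_KL(P||Q) = 1.2697 bits, D_KL(Q||P) = 1.3426 bits. D_KL(Q||P) is larger than D_KL(P||Q) by 0.0729 bits; the two directions differ.

D_KL(P||Q) = Σ P(x) log₂(P(x)/Q(x))

Computing term by term:
  P(1)·log₂(P(1)/Q(1)) = 0.0099·log₂(0.0099/0.28) = -0.04774
  P(2)·log₂(P(2)/Q(2)) = 0.3541·log₂(0.3541/0.4465) = -0.11845
  P(3)·log₂(P(3)/Q(3)) = 0.2801·log₂(0.2801/0.2372) = 0.06718
  P(4)·log₂(P(4)/Q(4)) = 0.109·log₂(0.109/0.0264) = 0.22298
  P(5)·log₂(P(5)/Q(5)) = 0.2469·log₂(0.2469/0.0099) = 1.14570

D_KL(P||Q) = -0.04774 - 0.11845 + 0.06718 + 0.22298 + 1.14570 = 1.26967 ≈ 1.2697 bits

D_KL(Q||P) = Σ Q(x) log₂(Q(x)/P(x))

Computing term by term:
  Q(1)·log₂(Q(1)/P(1)) = 0.28·log₂(0.28/0.0099) = 1.35012
  Q(2)·log₂(Q(2)/P(2)) = 0.4465·log₂(0.4465/0.3541) = 0.14936
  Q(3)·log₂(Q(3)/P(3)) = 0.2372·log₂(0.2372/0.2801) = -0.05689
  Q(4)·log₂(Q(4)/P(4)) = 0.0264·log₂(0.0264/0.109) = -0.05401
  Q(5)·log₂(Q(5)/P(5)) = 0.0099·log₂(0.0099/0.2469) = -0.04594

D_KL(Q||P) = 1.35012 + 0.14936 - 0.05689 - 0.05401 - 0.04594 = 1.34264 ≈ 1.3426 bits

These are NOT equal (difference: 0.0729 bits). KL divergence is asymmetric: D_KL(P||Q) ≠ D_KL(Q||P) in general.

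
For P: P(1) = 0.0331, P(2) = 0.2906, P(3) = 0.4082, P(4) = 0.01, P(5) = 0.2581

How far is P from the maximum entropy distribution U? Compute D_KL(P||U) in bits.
0.5426 bits

U(i) = 1/5 for all i

D_KL(P||U) = Σ P(x) log₂(P(x) / (1/5))
           = Σ P(x) log₂(P(x)) + log₂(5)
           = log₂(5) - H(P)

H(P) = -Σ P(x) log₂(P(x)):
  -P(1)·log₂(P(1)) = -(0.0331)·log₂(0.0331) = 0.16275
  -P(2)·log₂(P(2)) = -(0.2906)·log₂(0.2906) = 0.51811
  -P(3)·log₂(P(3)) = -(0.4082)·log₂(0.4082) = 0.52766
  -P(4)·log₂(P(4)) = -(0.01)·log₂(0.01) = 0.06644
  -P(5)·log₂(P(5)) = -(0.2581)·log₂(0.2581) = 0.50433
H(P) = 0.16275 + 0.51811 + 0.52766 + 0.06644 + 0.50433 = 1.77929 bits

log₂(5) = 2.32193 bits

D_KL(P||U) = 2.32193 - 1.77929 = 0.54264 ≈ 0.5426 bits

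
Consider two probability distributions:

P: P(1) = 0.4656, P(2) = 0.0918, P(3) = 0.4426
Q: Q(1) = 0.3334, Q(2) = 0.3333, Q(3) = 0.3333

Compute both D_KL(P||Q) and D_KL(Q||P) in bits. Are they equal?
D_KL(P||Q) = 0.2347 bits, D_KL(Q||P) = 0.3230 bits. No, they are not equal.

D_KL(P||Q) = Σ P(x) log₂(P(x)/Q(x))

Computing term by term:
  P(1)·log₂(P(1)/Q(1)) = 0.4656·log₂(0.4656/0.3334) = 0.22434
  P(2)·log₂(P(2)/Q(2)) = 0.0918·log₂(0.0918/0.3333) = -0.17077
  P(3)·log₂(P(3)/Q(3)) = 0.4426·log₂(0.4426/0.3333) = 0.18110

D_KL(P||Q) = 0.22434 - 0.17077 + 0.18110 = 0.23467 ≈ 0.2347 bits

D_KL(Q||P) = Σ Q(x) log₂(Q(x)/P(x))

Computing term by term:
  Q(1)·log₂(Q(1)/P(1)) = 0.3334·log₂(0.3334/0.4656) = -0.16064
  Q(2)·log₂(Q(2)/P(2)) = 0.3333·log₂(0.3333/0.0918) = 0.62002
  Q(3)·log₂(Q(3)/P(3)) = 0.3333·log₂(0.3333/0.4426) = -0.13638

D_KL(Q||P) = -0.16064 + 0.62002 - 0.13638 = 0.32300 ≈ 0.3230 bits

These are NOT equal (difference: 0.0883 bits). KL divergence is asymmetric: D_KL(P||Q) ≠ D_KL(Q||P) in general.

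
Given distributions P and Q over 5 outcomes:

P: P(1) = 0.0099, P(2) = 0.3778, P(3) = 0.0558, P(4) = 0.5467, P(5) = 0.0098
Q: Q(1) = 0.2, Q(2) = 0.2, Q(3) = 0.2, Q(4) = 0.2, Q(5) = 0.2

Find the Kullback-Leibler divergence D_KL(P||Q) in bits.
0.9515 bits

D_KL(P||Q) = Σ P(x) log₂(P(x)/Q(x))

Computing term by term:
  P(1)·log₂(P(1)/Q(1)) = 0.0099·log₂(0.0099/0.2) = -0.04293
  P(2)·log₂(P(2)/Q(2)) = 0.3778·log₂(0.3778/0.2) = 0.34668
  P(3)·log₂(P(3)/Q(3)) = 0.0558·log₂(0.0558/0.2) = -0.10276
  P(4)·log₂(P(4)/Q(4)) = 0.5467·log₂(0.5467/0.2) = 0.79312
  P(5)·log₂(P(5)/Q(5)) = 0.0098·log₂(0.0098/0.2) = -0.04264

D_KL(P||Q) = -0.04293 + 0.34668 - 0.10276 + 0.79312 - 0.04264 = 0.95147 ≈ 0.9515 bits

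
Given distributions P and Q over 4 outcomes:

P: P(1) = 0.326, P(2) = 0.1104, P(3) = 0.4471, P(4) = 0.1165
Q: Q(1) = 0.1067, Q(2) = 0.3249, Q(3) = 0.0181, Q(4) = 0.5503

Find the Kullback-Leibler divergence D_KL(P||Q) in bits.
2.1609 bits

D_KL(P||Q) = Σ P(x) log₂(P(x)/Q(x))

Computing term by term:
  P(1)·log₂(P(1)/Q(1)) = 0.326·log₂(0.326/0.1067) = 0.52529
  P(2)·log₂(P(2)/Q(2)) = 0.1104·log₂(0.1104/0.3249) = -0.17192
  P(3)·log₂(P(3)/Q(3)) = 0.4471·log₂(0.4471/0.0181) = 2.06852
  P(4)·log₂(P(4)/Q(4)) = 0.1165·log₂(0.1165/0.5503) = -0.26095

D_KL(P||Q) = 0.52529 - 0.17192 + 2.06852 - 0.26095 = 2.16094 ≈ 2.1609 bits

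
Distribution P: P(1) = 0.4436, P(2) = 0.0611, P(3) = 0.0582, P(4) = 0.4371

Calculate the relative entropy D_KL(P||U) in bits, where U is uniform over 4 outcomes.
0.4727 bits

U(i) = 1/4 for all i

D_KL(P||U) = Σ P(x) log₂(P(x) / (1/4))
           = Σ P(x) log₂(P(x)) + log₂(4)
           = log₂(4) - H(P)

H(P) = -Σ P(x) log₂(P(x)):
  -P(1)·log₂(P(1)) = -(0.4436)·log₂(0.4436) = 0.52020
  -P(2)·log₂(P(2)) = -(0.0611)·log₂(0.0611) = 0.24640
  -P(3)·log₂(P(3)) = -(0.0582)·log₂(0.0582) = 0.23879
  -P(4)·log₂(P(4)) = -(0.4371)·log₂(0.4371) = 0.52188
H(P) = 0.52020 + 0.24640 + 0.23879 + 0.52188 = 1.52727 bits

log₂(4) = 2.00000 bits

D_KL(P||U) = 2.00000 - 1.52727 = 0.47273 ≈ 0.4727 bits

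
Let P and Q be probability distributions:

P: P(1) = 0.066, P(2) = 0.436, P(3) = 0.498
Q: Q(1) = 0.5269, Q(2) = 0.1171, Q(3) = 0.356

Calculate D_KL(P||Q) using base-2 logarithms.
0.8703 bits

D_KL(P||Q) = Σ P(x) log₂(P(x)/Q(x))

Computing term by term:
  P(1)·log₂(P(1)/Q(1)) = 0.066·log₂(0.066/0.5269) = -0.19780
  P(2)·log₂(P(2)/Q(2)) = 0.436·log₂(0.436/0.1171) = 0.82691
  P(3)·log₂(P(3)/Q(3)) = 0.498·log₂(0.498/0.356) = 0.24117

D_KL(P||Q) = -0.19780 + 0.82691 + 0.24117 = 0.87028 ≈ 0.8703 bits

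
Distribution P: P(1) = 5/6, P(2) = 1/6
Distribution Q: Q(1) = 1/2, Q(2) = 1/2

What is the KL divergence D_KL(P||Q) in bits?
0.3500 bits

D_KL(P||Q) = Σ P(x) log₂(P(x)/Q(x))

Computing term by term:
  P(1)·log₂(P(1)/Q(1)) = (5/6)·log₂((5/6)/(1/2)) = 0.61414
  P(2)·log₂(P(2)/Q(2)) = (1/6)·log₂((1/6)/(1/2)) = -0.26416

D_KL(P||Q) = 0.61414 - 0.26416 = 0.34998 ≈ 0.3500 bits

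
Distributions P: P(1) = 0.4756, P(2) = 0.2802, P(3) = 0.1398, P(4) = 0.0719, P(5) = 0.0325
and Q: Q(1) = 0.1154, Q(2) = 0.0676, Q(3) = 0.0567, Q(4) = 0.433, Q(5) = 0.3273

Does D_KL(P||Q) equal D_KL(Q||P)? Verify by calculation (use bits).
D_KL(P||Q) = 1.4340 bits, D_KL(Q||P) = 1.7639 bits. No — D_KL(P||Q) ≠ D_KL(Q||P) for this pair.

D_KL(P||Q) = Σ P(x) log₂(P(x)/Q(x))

Computing term by term:
  P(1)·log₂(P(1)/Q(1)) = 0.4756·log₂(0.4756/0.1154) = 0.97170
  P(2)·log₂(P(2)/Q(2)) = 0.2802·log₂(0.2802/0.0676) = 0.57479
  P(3)·log₂(P(3)/Q(3)) = 0.1398·log₂(0.1398/0.0567) = 0.18201
  P(4)·log₂(P(4)/Q(4)) = 0.0719·log₂(0.0719/0.433) = -0.18624
  P(5)·log₂(P(5)/Q(5)) = 0.0325·log₂(0.0325/0.3273) = -0.10829

D_KL(P||Q) = 0.97170 + 0.57479 + 0.18201 - 0.18624 - 0.10829 = 1.43397 ≈ 1.4340 bits

D_KL(Q||P) = Σ Q(x) log₂(Q(x)/P(x))

Computing term by term:
  Q(1)·log₂(Q(1)/P(1)) = 0.1154·log₂(0.1154/0.4756) = -0.23577
  Q(2)·log₂(Q(2)/P(2)) = 0.0676·log₂(0.0676/0.2802) = -0.13867
  Q(3)·log₂(Q(3)/P(3)) = 0.0567·log₂(0.0567/0.1398) = -0.07382
  Q(4)·log₂(Q(4)/P(4)) = 0.433·log₂(0.433/0.0719) = 1.12160
  Q(5)·log₂(Q(5)/P(5)) = 0.3273·log₂(0.3273/0.0325) = 1.09060

D_KL(Q||P) = -0.23577 - 0.13867 - 0.07382 + 1.12160 + 1.09060 = 1.76394 ≈ 1.7639 bits

These are NOT equal (difference: 0.3299 bits). KL divergence is asymmetric: D_KL(P||Q) ≠ D_KL(Q||P) in general.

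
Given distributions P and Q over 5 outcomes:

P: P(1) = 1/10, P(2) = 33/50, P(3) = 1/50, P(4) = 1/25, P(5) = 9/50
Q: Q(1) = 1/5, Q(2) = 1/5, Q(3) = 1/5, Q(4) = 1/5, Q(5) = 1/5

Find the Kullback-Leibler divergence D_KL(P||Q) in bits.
0.8502 bits

D_KL(P||Q) = Σ P(x) log₂(P(x)/Q(x))

Computing term by term:
  P(1)·log₂(P(1)/Q(1)) = (1/10)·log₂((1/10)/(1/5)) = -0.10000
  P(2)·log₂(P(2)/Q(2)) = (33/50)·log₂((33/50)/(1/5)) = 1.13683
  P(3)·log₂(P(3)/Q(3)) = (1/50)·log₂((1/50)/(1/5)) = -0.06644
  P(4)·log₂(P(4)/Q(4)) = (1/25)·log₂((1/25)/(1/5)) = -0.09288
  P(5)·log₂(P(5)/Q(5)) = (9/50)·log₂((9/50)/(1/5)) = -0.02736

D_KL(P||Q) = -0.10000 + 1.13683 - 0.06644 - 0.09288 - 0.02736 = 0.85015 ≈ 0.8502 bits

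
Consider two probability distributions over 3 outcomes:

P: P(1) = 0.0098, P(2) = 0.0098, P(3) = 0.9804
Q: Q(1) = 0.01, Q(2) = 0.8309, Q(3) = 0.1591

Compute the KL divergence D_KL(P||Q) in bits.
2.5090 bits

D_KL(P||Q) = Σ P(x) log₂(P(x)/Q(x))

Computing term by term:
  P(1)·log₂(P(1)/Q(1)) = 0.0098·log₂(0.0098/0.01) = -0.00029
  P(2)·log₂(P(2)/Q(2)) = 0.0098·log₂(0.0098/0.8309) = -0.06278
  P(3)·log₂(P(3)/Q(3)) = 0.9804·log₂(0.9804/0.1591) = 2.57202

D_KL(P||Q) = -0.00029 - 0.06278 + 2.57202 = 2.50895 ≈ 2.5090 bits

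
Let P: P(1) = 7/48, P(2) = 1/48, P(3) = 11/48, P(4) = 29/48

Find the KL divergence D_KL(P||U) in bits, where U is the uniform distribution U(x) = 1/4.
0.5523 bits

U(i) = 1/4 for all i

D_KL(P||U) = Σ P(x) log₂(P(x) / (1/4))
           = Σ P(x) log₂(P(x)) + log₂(4)
           = log₂(4) - H(P)

H(P) = -Σ P(x) log₂(P(x)):
  -P(1)·log₂(P(1)) = -(7/48)·log₂(7/48) = 0.40507
  -P(2)·log₂(P(2)) = -(1/48)·log₂(1/48) = 0.11635
  -P(3)·log₂(P(3)) = -(11/48)·log₂(11/48) = 0.48710
  -P(4)·log₂(P(4)) = -(29/48)·log₂(29/48) = 0.43922
H(P) = 0.40507 + 0.11635 + 0.48710 + 0.43922 = 1.44774 bits

log₂(4) = 2.00000 bits

D_KL(P||U) = 2.00000 - 1.44774 = 0.55226 ≈ 0.5523 bits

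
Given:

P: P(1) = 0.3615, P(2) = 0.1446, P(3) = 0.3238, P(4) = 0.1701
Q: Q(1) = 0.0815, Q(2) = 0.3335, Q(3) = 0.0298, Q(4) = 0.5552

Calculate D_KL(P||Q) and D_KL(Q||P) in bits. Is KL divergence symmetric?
D_KL(P||Q) = 1.4267 bits, D_KL(Q||P) = 1.0719 bits. No, KL divergence is not symmetric.

D_KL(P||Q) = Σ P(x) log₂(P(x)/Q(x))

Computing term by term:
  P(1)·log₂(P(1)/Q(1)) = 0.3615·log₂(0.3615/0.0815) = 0.77691
  P(2)·log₂(P(2)/Q(2)) = 0.1446·log₂(0.1446/0.3335) = -0.17433
  P(3)·log₂(P(3)/Q(3)) = 0.3238·log₂(0.3238/0.0298) = 1.11443
  P(4)·log₂(P(4)/Q(4)) = 0.1701·log₂(0.1701/0.5552) = -0.29030

D_KL(P||Q) = 0.77691 - 0.17433 + 1.11443 - 0.29030 = 1.42671 ≈ 1.4267 bits

D_KL(Q||P) = Σ Q(x) log₂(Q(x)/P(x))

Computing term by term:
  Q(1)·log₂(Q(1)/P(1)) = 0.0815·log₂(0.0815/0.3615) = -0.17515
  Q(2)·log₂(Q(2)/P(2)) = 0.3335·log₂(0.3335/0.1446) = 0.40207
  Q(3)·log₂(Q(3)/P(3)) = 0.0298·log₂(0.0298/0.3238) = -0.10256
  Q(4)·log₂(Q(4)/P(4)) = 0.5552·log₂(0.5552/0.1701) = 0.94752

D_KL(Q||P) = -0.17515 + 0.40207 - 0.10256 + 0.94752 = 1.07188 ≈ 1.0719 bits

These are NOT equal (difference: 0.3548 bits). KL divergence is asymmetric: D_KL(P||Q) ≠ D_KL(Q||P) in general.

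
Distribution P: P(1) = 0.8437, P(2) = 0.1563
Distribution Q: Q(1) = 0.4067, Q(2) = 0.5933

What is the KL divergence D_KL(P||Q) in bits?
0.5874 bits

D_KL(P||Q) = Σ P(x) log₂(P(x)/Q(x))

Computing term by term:
  P(1)·log₂(P(1)/Q(1)) = 0.8437·log₂(0.8437/0.4067) = 0.88822
  P(2)·log₂(P(2)/Q(2)) = 0.1563·log₂(0.1563/0.5933) = -0.30079

D_KL(P||Q) = 0.88822 - 0.30079 = 0.58743 ≈ 0.5874 bits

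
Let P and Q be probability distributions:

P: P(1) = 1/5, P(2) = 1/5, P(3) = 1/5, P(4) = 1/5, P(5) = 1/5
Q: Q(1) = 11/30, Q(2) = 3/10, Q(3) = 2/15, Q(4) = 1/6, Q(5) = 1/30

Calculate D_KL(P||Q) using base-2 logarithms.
0.3947 bits

D_KL(P||Q) = Σ P(x) log₂(P(x)/Q(x))

Computing term by term:
  P(1)·log₂(P(1)/Q(1)) = (1/5)·log₂((1/5)/(11/30)) = -0.17489
  P(2)·log₂(P(2)/Q(2)) = (1/5)·log₂((1/5)/(3/10)) = -0.11699
  P(3)·log₂(P(3)/Q(3)) = (1/5)·log₂((1/5)/(2/15)) = 0.11699
  P(4)·log₂(P(4)/Q(4)) = (1/5)·log₂((1/5)/(1/6)) = 0.05261
  P(5)·log₂(P(5)/Q(5)) = (1/5)·log₂((1/5)/(1/30)) = 0.51699

D_KL(P||Q) = -0.17489 - 0.11699 + 0.11699 + 0.05261 + 0.51699 = 0.39471 ≈ 0.3947 bits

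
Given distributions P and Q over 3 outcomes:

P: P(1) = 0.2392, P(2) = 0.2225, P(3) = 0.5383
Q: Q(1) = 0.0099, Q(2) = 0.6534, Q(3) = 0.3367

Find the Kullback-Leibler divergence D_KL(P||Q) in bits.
1.1176 bits

D_KL(P||Q) = Σ P(x) log₂(P(x)/Q(x))

Computing term by term:
  P(1)·log₂(P(1)/Q(1)) = 0.2392·log₂(0.2392/0.0099) = 1.09904
  P(2)·log₂(P(2)/Q(2)) = 0.2225·log₂(0.2225/0.6534) = -0.34580
  P(3)·log₂(P(3)/Q(3)) = 0.5383·log₂(0.5383/0.3367) = 0.36440

D_KL(P||Q) = 1.09904 - 0.34580 + 0.36440 = 1.11764 ≈ 1.1176 bits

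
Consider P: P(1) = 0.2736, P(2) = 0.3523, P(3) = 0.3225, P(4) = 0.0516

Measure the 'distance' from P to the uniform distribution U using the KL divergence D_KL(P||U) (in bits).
0.2110 bits

U(i) = 1/4 for all i

D_KL(P||U) = Σ P(x) log₂(P(x) / (1/4))
           = Σ P(x) log₂(P(x)) + log₂(4)
           = log₂(4) - H(P)

H(P) = -Σ P(x) log₂(P(x)):
  -P(1)·log₂(P(1)) = -(0.2736)·log₂(0.2736) = 0.51159
  -P(2)·log₂(P(2)) = -(0.3523)·log₂(0.3523) = 0.53026
  -P(3)·log₂(P(3)) = -(0.3225)·log₂(0.3225) = 0.52652
  -P(4)·log₂(P(4)) = -(0.0516)·log₂(0.0516) = 0.22067
H(P) = 0.51159 + 0.53026 + 0.52652 + 0.22067 = 1.78904 bits

log₂(4) = 2.00000 bits

D_KL(P||U) = 2.00000 - 1.78904 = 0.21096 ≈ 0.2110 bits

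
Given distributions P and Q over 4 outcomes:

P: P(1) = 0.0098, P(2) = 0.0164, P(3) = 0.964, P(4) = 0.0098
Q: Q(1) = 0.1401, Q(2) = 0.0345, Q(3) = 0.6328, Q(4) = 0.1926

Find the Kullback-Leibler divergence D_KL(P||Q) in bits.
0.4881 bits

D_KL(P||Q) = Σ P(x) log₂(P(x)/Q(x))

Computing term by term:
  P(1)·log₂(P(1)/Q(1)) = 0.0098·log₂(0.0098/0.1401) = -0.03761
  P(2)·log₂(P(2)/Q(2)) = 0.0164·log₂(0.0164/0.0345) = -0.01760
  P(3)·log₂(P(3)/Q(3)) = 0.964·log₂(0.964/0.6328) = 0.58542
  P(4)·log₂(P(4)/Q(4)) = 0.0098·log₂(0.0098/0.1926) = -0.04211

D_KL(P||Q) = -0.03761 - 0.01760 + 0.58542 - 0.04211 = 0.48810 ≈ 0.4881 bits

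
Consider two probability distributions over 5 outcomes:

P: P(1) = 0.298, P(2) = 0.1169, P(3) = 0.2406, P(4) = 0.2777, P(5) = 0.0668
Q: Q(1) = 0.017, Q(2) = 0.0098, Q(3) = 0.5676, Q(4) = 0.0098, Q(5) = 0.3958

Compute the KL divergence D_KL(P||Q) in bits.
2.5197 bits

D_KL(P||Q) = Σ P(x) log₂(P(x)/Q(x))

Computing term by term:
  P(1)·log₂(P(1)/Q(1)) = 0.298·log₂(0.298/0.017) = 1.23125
  P(2)·log₂(P(2)/Q(2)) = 0.1169·log₂(0.1169/0.0098) = 0.41808
  P(3)·log₂(P(3)/Q(3)) = 0.2406·log₂(0.2406/0.5676) = -0.29792
  P(4)·log₂(P(4)/Q(4)) = 0.2777·log₂(0.2777/0.0098) = 1.33979
  P(5)·log₂(P(5)/Q(5)) = 0.0668·log₂(0.0668/0.3958) = -0.17147

D_KL(P||Q) = 1.23125 + 0.41808 - 0.29792 + 1.33979 - 0.17147 = 2.51973 ≈ 2.5197 bits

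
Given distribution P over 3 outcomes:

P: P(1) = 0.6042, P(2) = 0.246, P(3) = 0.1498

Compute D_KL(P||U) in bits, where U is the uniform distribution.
0.2378 bits

U(i) = 1/3 for all i

D_KL(P||U) = Σ P(x) log₂(P(x) / (1/3))
           = Σ P(x) log₂(P(x)) + log₂(3)
           = log₂(3) - H(P)

H(P) = -Σ P(x) log₂(P(x)):
  -P(1)·log₂(P(1)) = -(0.6042)·log₂(0.6042) = 0.43919
  -P(2)·log₂(P(2)) = -(0.246)·log₂(0.246) = 0.49772
  -P(3)·log₂(P(3)) = -(0.1498)·log₂(0.1498) = 0.41029
H(P) = 0.43919 + 0.49772 + 0.41029 = 1.34720 bits

log₂(3) = 1.58496 bits

D_KL(P||U) = 1.58496 - 1.34720 = 0.23776 ≈ 0.2378 bits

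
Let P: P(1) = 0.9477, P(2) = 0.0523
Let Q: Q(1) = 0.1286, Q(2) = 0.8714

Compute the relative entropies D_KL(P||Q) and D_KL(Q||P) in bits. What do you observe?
D_KL(P||Q) = 2.5186 bits, D_KL(Q||P) = 3.1660 bits. The two directions give different values (D_KL(Q||P) exceeds D_KL(P||Q) by 0.6474 bits): KL divergence is asymmetric.

D_KL(P||Q) = Σ P(x) log₂(P(x)/Q(x))

Computing term by term:
  P(1)·log₂(P(1)/Q(1)) = 0.9477·log₂(0.9477/0.1286) = 2.73084
  P(2)·log₂(P(2)/Q(2)) = 0.0523·log₂(0.0523/0.8714) = -0.21226

D_KL(P||Q) = 2.73084 - 0.21226 = 2.51858 ≈ 2.5186 bits

D_KL(Q||P) = Σ Q(x) log₂(Q(x)/P(x))

Computing term by term:
  Q(1)·log₂(Q(1)/P(1)) = 0.1286·log₂(0.1286/0.9477) = -0.37057
  Q(2)·log₂(Q(2)/P(2)) = 0.8714·log₂(0.8714/0.0523) = 3.53654

D_KL(Q||P) = -0.37057 + 3.53654 = 3.16597 ≈ 3.1660 bits

These are NOT equal (difference: 0.6474 bits). KL divergence is asymmetric: D_KL(P||Q) ≠ D_KL(Q||P) in general.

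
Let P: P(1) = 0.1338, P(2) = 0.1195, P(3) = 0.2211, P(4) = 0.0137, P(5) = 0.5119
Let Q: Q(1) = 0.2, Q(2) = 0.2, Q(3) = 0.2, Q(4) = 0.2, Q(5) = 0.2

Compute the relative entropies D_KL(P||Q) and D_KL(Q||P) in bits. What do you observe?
D_KL(P||Q) = 0.5067 bits, D_KL(Q||P) = 0.7380 bits. The two directions give different values (D_KL(Q||P) exceeds D_KL(P||Q) by 0.2313 bits): KL divergence is asymmetric.

D_KL(P||Q) = Σ P(x) log₂(P(x)/Q(x))

Computing term by term:
  P(1)·log₂(P(1)/Q(1)) = 0.1338·log₂(0.1338/0.2) = -0.07759
  P(2)·log₂(P(2)/Q(2)) = 0.1195·log₂(0.1195/0.2) = -0.08879
  P(3)·log₂(P(3)/Q(3)) = 0.2211·log₂(0.2211/0.2) = 0.03199
  P(4)·log₂(P(4)/Q(4)) = 0.0137·log₂(0.0137/0.2) = -0.05299
  P(5)·log₂(P(5)/Q(5)) = 0.5119·log₂(0.5119/0.2) = 0.69407

D_KL(P||Q) = -0.07759 - 0.08879 + 0.03199 - 0.05299 + 0.69407 = 0.50669 ≈ 0.5067 bits

D_KL(Q||P) = Σ Q(x) log₂(Q(x)/P(x))

Computing term by term:
  Q(1)·log₂(Q(1)/P(1)) = 0.2·log₂(0.2/0.1338) = 0.11598
  Q(2)·log₂(Q(2)/P(2)) = 0.2·log₂(0.2/0.1195) = 0.14860
  Q(3)·log₂(Q(3)/P(3)) = 0.2·log₂(0.2/0.2211) = -0.02894
  Q(4)·log₂(Q(4)/P(4)) = 0.2·log₂(0.2/0.0137) = 0.77355
  Q(5)·log₂(Q(5)/P(5)) = 0.2·log₂(0.2/0.5119) = -0.27117

D_KL(Q||P) = 0.11598 + 0.14860 - 0.02894 + 0.77355 - 0.27117 = 0.73802 ≈ 0.7380 bits

These are NOT equal (difference: 0.2313 bits). KL divergence is asymmetric: D_KL(P||Q) ≠ D_KL(Q||P) in general.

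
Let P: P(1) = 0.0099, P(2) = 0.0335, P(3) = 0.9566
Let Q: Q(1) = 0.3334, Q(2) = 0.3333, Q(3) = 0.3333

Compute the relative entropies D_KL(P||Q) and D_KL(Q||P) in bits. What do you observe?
D_KL(P||Q) = 1.2938 bits, D_KL(Q||P) = 2.2893 bits. The two directions give different values (D_KL(Q||P) exceeds D_KL(P||Q) by 0.9955 bits): KL divergence is asymmetric.

D_KL(P||Q) = Σ P(x) log₂(P(x)/Q(x))

Computing term by term:
  P(1)·log₂(P(1)/Q(1)) = 0.0099·log₂(0.0099/0.3334) = -0.05023
  P(2)·log₂(P(2)/Q(2)) = 0.0335·log₂(0.0335/0.3333) = -0.11104
  P(3)·log₂(P(3)/Q(3)) = 0.9566·log₂(0.9566/0.3333) = 1.45508

D_KL(P||Q) = -0.05023 - 0.11104 + 1.45508 = 1.29381 ≈ 1.2938 bits

D_KL(Q||P) = Σ Q(x) log₂(Q(x)/P(x))

Computing term by term:
  Q(1)·log₂(Q(1)/P(1)) = 0.3334·log₂(0.3334/0.0099) = 1.69157
  Q(2)·log₂(Q(2)/P(2)) = 0.3333·log₂(0.3333/0.0335) = 1.10475
  Q(3)·log₂(Q(3)/P(3)) = 0.3333·log₂(0.3333/0.9566) = -0.50698

D_KL(Q||P) = 1.69157 + 1.10475 - 0.50698 = 2.28934 ≈ 2.2893 bits

These are NOT equal (difference: 0.9955 bits). KL divergence is asymmetric: D_KL(P||Q) ≠ D_KL(Q||P) in general.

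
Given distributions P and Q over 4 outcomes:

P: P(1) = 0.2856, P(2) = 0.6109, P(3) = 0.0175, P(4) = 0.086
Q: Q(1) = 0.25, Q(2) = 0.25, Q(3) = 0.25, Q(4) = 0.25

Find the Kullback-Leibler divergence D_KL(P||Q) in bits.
0.6428 bits

D_KL(P||Q) = Σ P(x) log₂(P(x)/Q(x))

Computing term by term:
  P(1)·log₂(P(1)/Q(1)) = 0.2856·log₂(0.2856/0.25) = 0.05485
  P(2)·log₂(P(2)/Q(2)) = 0.6109·log₂(0.6109/0.25) = 0.78746
  P(3)·log₂(P(3)/Q(3)) = 0.0175·log₂(0.0175/0.25) = -0.06714
  P(4)·log₂(P(4)/Q(4)) = 0.086·log₂(0.086/0.25) = -0.13240

D_KL(P||Q) = 0.05485 + 0.78746 - 0.06714 - 0.13240 = 0.64277 ≈ 0.6428 bits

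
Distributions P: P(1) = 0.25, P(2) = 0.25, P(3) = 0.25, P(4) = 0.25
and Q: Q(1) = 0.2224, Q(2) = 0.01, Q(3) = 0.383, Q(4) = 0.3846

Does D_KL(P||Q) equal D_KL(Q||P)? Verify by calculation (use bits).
D_KL(P||Q) = 0.8939 bits, D_KL(Q||P) = 0.3907 bits. No — D_KL(P||Q) ≠ D_KL(Q||P) for this pair.

D_KL(P||Q) = Σ P(x) log₂(P(x)/Q(x))

Computing term by term:
  P(1)·log₂(P(1)/Q(1)) = 0.25·log₂(0.25/0.2224) = 0.04219
  P(2)·log₂(P(2)/Q(2)) = 0.25·log₂(0.25/0.01) = 1.16096
  P(3)·log₂(P(3)/Q(3)) = 0.25·log₂(0.25/0.383) = -0.15385
  P(4)·log₂(P(4)/Q(4)) = 0.25·log₂(0.25/0.3846) = -0.15536

D_KL(P||Q) = 0.04219 + 1.16096 - 0.15385 - 0.15536 = 0.89394 ≈ 0.8939 bits

D_KL(Q||P) = Σ Q(x) log₂(Q(x)/P(x))

Computing term by term:
  Q(1)·log₂(Q(1)/P(1)) = 0.2224·log₂(0.2224/0.25) = -0.03753
  Q(2)·log₂(Q(2)/P(2)) = 0.01·log₂(0.01/0.25) = -0.04644
  Q(3)·log₂(Q(3)/P(3)) = 0.383·log₂(0.383/0.25) = 0.23570
  Q(4)·log₂(Q(4)/P(4)) = 0.3846·log₂(0.3846/0.25) = 0.23900

D_KL(Q||P) = -0.03753 - 0.04644 + 0.23570 + 0.23900 = 0.39073 ≈ 0.3907 bits

These are NOT equal (difference: 0.5032 bits). KL divergence is asymmetric: D_KL(P||Q) ≠ D_KL(Q||P) in general.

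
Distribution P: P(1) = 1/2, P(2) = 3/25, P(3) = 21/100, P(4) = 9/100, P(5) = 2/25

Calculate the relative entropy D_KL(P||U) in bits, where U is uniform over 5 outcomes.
0.3779 bits

U(i) = 1/5 for all i

D_KL(P||U) = Σ P(x) log₂(P(x) / (1/5))
           = Σ P(x) log₂(P(x)) + log₂(5)
           = log₂(5) - H(P)

H(P) = -Σ P(x) log₂(P(x)):
  -P(1)·log₂(P(1)) = -(1/2)·log₂(1/2) = 0.50000
  -P(2)·log₂(P(2)) = -(3/25)·log₂(3/25) = 0.36707
  -P(3)·log₂(P(3)) = -(21/100)·log₂(21/100) = 0.47282
  -P(4)·log₂(P(4)) = -(9/100)·log₂(9/100) = 0.31265
  -P(5)·log₂(P(5)) = -(2/25)·log₂(2/25) = 0.29151
H(P) = 0.50000 + 0.36707 + 0.47282 + 0.31265 + 0.29151 = 1.94405 bits

log₂(5) = 2.32193 bits

D_KL(P||U) = 2.32193 - 1.94405 = 0.37788 ≈ 0.3779 bits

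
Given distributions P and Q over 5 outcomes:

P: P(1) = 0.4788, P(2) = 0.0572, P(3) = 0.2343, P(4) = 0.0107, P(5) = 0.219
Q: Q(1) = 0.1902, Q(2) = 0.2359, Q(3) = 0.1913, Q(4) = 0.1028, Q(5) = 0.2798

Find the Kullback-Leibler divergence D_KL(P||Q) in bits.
0.4770 bits

D_KL(P||Q) = Σ P(x) log₂(P(x)/Q(x))

Computing term by term:
  P(1)·log₂(P(1)/Q(1)) = 0.4788·log₂(0.4788/0.1902) = 0.63772
  P(2)·log₂(P(2)/Q(2)) = 0.0572·log₂(0.0572/0.2359) = -0.11692
  P(3)·log₂(P(3)/Q(3)) = 0.2343·log₂(0.2343/0.1913) = 0.06854
  P(4)·log₂(P(4)/Q(4)) = 0.0107·log₂(0.0107/0.1028) = -0.03493
  P(5)·log₂(P(5)/Q(5)) = 0.219·log₂(0.219/0.2798) = -0.07741

D_KL(P||Q) = 0.63772 - 0.11692 + 0.06854 - 0.03493 - 0.07741 = 0.47700 ≈ 0.4770 bits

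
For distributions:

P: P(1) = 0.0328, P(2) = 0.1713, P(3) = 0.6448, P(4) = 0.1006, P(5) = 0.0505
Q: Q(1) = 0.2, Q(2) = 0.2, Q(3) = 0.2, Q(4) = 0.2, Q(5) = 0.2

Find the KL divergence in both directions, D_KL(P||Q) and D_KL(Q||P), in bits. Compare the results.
D_KL(P||Q) = 0.7651 bits, D_KL(Q||P) = 0.8240 bits. D_KL(Q||P) is larger than D_KL(P||Q) by 0.0589 bits; the two directions differ.

D_KL(P||Q) = Σ P(x) log₂(P(x)/Q(x))

Computing term by term:
  P(1)·log₂(P(1)/Q(1)) = 0.0328·log₂(0.0328/0.2) = -0.08555
  P(2)·log₂(P(2)/Q(2)) = 0.1713·log₂(0.1713/0.2) = -0.03828
  P(3)·log₂(P(3)/Q(3)) = 0.6448·log₂(0.6448/0.2) = 1.08897
  P(4)·log₂(P(4)/Q(4)) = 0.1006·log₂(0.1006/0.2) = -0.09973
  P(5)·log₂(P(5)/Q(5)) = 0.0505·log₂(0.0505/0.2) = -0.10028

D_KL(P||Q) = -0.08555 - 0.03828 + 1.08897 - 0.09973 - 0.10028 = 0.76513 ≈ 0.7651 bits

D_KL(Q||P) = Σ Q(x) log₂(Q(x)/P(x))

Computing term by term:
  Q(1)·log₂(Q(1)/P(1)) = 0.2·log₂(0.2/0.0328) = 0.52165
  Q(2)·log₂(Q(2)/P(2)) = 0.2·log₂(0.2/0.1713) = 0.04469
  Q(3)·log₂(Q(3)/P(3)) = 0.2·log₂(0.2/0.6448) = -0.33777
  Q(4)·log₂(Q(4)/P(4)) = 0.2·log₂(0.2/0.1006) = 0.19827
  Q(5)·log₂(Q(5)/P(5)) = 0.2·log₂(0.2/0.0505) = 0.39713

D_KL(Q||P) = 0.52165 + 0.04469 - 0.33777 + 0.19827 + 0.39713 = 0.82397 ≈ 0.8240 bits

These are NOT equal (difference: 0.0589 bits). KL divergence is asymmetric: D_KL(P||Q) ≠ D_KL(Q||P) in general.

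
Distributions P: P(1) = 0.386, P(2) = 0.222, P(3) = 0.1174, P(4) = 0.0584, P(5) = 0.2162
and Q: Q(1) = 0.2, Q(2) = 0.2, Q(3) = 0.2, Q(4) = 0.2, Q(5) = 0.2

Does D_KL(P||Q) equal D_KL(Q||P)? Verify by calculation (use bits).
D_KL(P||Q) = 0.2299 bits, D_KL(Q||P) = 0.2666 bits. No — D_KL(P||Q) ≠ D_KL(Q||P) for this pair.

D_KL(P||Q) = Σ P(x) log₂(P(x)/Q(x))

Computing term by term:
  P(1)·log₂(P(1)/Q(1)) = 0.386·log₂(0.386/0.2) = 0.36616
  P(2)·log₂(P(2)/Q(2)) = 0.222·log₂(0.222/0.2) = 0.03342
  P(3)·log₂(P(3)/Q(3)) = 0.1174·log₂(0.1174/0.2) = -0.09023
  P(4)·log₂(P(4)/Q(4)) = 0.0584·log₂(0.0584/0.2) = -0.10372
  P(5)·log₂(P(5)/Q(5)) = 0.2162·log₂(0.2162/0.2) = 0.02429

D_KL(P||Q) = 0.36616 + 0.03342 - 0.09023 - 0.10372 + 0.02429 = 0.22992 ≈ 0.2299 bits

D_KL(Q||P) = Σ Q(x) log₂(Q(x)/P(x))

Computing term by term:
  Q(1)·log₂(Q(1)/P(1)) = 0.2·log₂(0.2/0.386) = -0.18972
  Q(2)·log₂(Q(2)/P(2)) = 0.2·log₂(0.2/0.222) = -0.03011
  Q(3)·log₂(Q(3)/P(3)) = 0.2·log₂(0.2/0.1174) = 0.15371
  Q(4)·log₂(Q(4)/P(4)) = 0.2·log₂(0.2/0.0584) = 0.35519
  Q(5)·log₂(Q(5)/P(5)) = 0.2·log₂(0.2/0.2162) = -0.02247

D_KL(Q||P) = -0.18972 - 0.03011 + 0.15371 + 0.35519 - 0.02247 = 0.26660 ≈ 0.2666 bits

These are NOT equal (difference: 0.0367 bits). KL divergence is asymmetric: D_KL(P||Q) ≠ D_KL(Q||P) in general.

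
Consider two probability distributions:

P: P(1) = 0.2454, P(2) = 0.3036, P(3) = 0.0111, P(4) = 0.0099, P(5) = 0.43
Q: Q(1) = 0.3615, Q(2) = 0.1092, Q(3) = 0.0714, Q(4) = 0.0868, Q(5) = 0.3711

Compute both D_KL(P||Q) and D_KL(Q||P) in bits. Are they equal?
D_KL(P||Q) = 0.3413 bits, D_KL(Q||P) = 0.4257 bits. No, they are not equal.

D_KL(P||Q) = Σ P(x) log₂(P(x)/Q(x))

Computing term by term:
  P(1)·log₂(P(1)/Q(1)) = 0.2454·log₂(0.2454/0.3615) = -0.13714
  P(2)·log₂(P(2)/Q(2)) = 0.3036·log₂(0.3036/0.1092) = 0.44787
  P(3)·log₂(P(3)/Q(3)) = 0.0111·log₂(0.0111/0.0714) = -0.02981
  P(4)·log₂(P(4)/Q(4)) = 0.0099·log₂(0.0099/0.0868) = -0.03101
  P(5)·log₂(P(5)/Q(5)) = 0.43·log₂(0.43/0.3711) = 0.09139

D_KL(P||Q) = -0.13714 + 0.44787 - 0.02981 - 0.03101 + 0.09139 = 0.34130 ≈ 0.3413 bits

D_KL(Q||P) = Σ Q(x) log₂(Q(x)/P(x))

Computing term by term:
  Q(1)·log₂(Q(1)/P(1)) = 0.3615·log₂(0.3615/0.2454) = 0.20203
  Q(2)·log₂(Q(2)/P(2)) = 0.1092·log₂(0.1092/0.3036) = -0.16109
  Q(3)·log₂(Q(3)/P(3)) = 0.0714·log₂(0.0714/0.0111) = 0.19174
  Q(4)·log₂(Q(4)/P(4)) = 0.0868·log₂(0.0868/0.0099) = 0.27187
  Q(5)·log₂(Q(5)/P(5)) = 0.3711·log₂(0.3711/0.43) = -0.07887

D_KL(Q||P) = 0.20203 - 0.16109 + 0.19174 + 0.27187 - 0.07887 = 0.42568 ≈ 0.4257 bits

These are NOT equal (difference: 0.0844 bits). KL divergence is asymmetric: D_KL(P||Q) ≠ D_KL(Q||P) in general.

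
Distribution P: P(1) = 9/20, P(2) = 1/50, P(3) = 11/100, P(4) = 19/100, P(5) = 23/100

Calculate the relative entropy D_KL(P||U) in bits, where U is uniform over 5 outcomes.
0.3975 bits

U(i) = 1/5 for all i

D_KL(P||U) = Σ P(x) log₂(P(x) / (1/5))
           = Σ P(x) log₂(P(x)) + log₂(5)
           = log₂(5) - H(P)

H(P) = -Σ P(x) log₂(P(x)):
  -P(1)·log₂(P(1)) = -(9/20)·log₂(9/20) = 0.51840
  -P(2)·log₂(P(2)) = -(1/50)·log₂(1/50) = 0.11288
  -P(3)·log₂(P(3)) = -(11/100)·log₂(11/100) = 0.35029
  -P(4)·log₂(P(4)) = -(19/100)·log₂(19/100) = 0.45523
  -P(5)·log₂(P(5)) = -(23/100)·log₂(23/100) = 0.48767
H(P) = 0.51840 + 0.11288 + 0.35029 + 0.45523 + 0.48767 = 1.92447 bits

log₂(5) = 2.32193 bits

D_KL(P||U) = 2.32193 - 1.92447 = 0.39746 ≈ 0.3975 bits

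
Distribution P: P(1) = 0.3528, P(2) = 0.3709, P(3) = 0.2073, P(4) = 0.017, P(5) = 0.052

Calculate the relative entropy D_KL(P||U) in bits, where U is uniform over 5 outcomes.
0.4686 bits

U(i) = 1/5 for all i

D_KL(P||U) = Σ P(x) log₂(P(x) / (1/5))
           = Σ P(x) log₂(P(x)) + log₂(5)
           = log₂(5) - H(P)

H(P) = -Σ P(x) log₂(P(x)):
  -P(1)·log₂(P(1)) = -(0.3528)·log₂(0.3528) = 0.53029
  -P(2)·log₂(P(2)) = -(0.3709)·log₂(0.3709) = 0.53072
  -P(3)·log₂(P(3)) = -(0.2073)·log₂(0.2073) = 0.47061
  -P(4)·log₂(P(4)) = -(0.017)·log₂(0.017) = 0.09993
  -P(5)·log₂(P(5)) = -(0.052)·log₂(0.052) = 0.22180
H(P) = 0.53029 + 0.53072 + 0.47061 + 0.09993 + 0.22180 = 1.85335 bits

log₂(5) = 2.32193 bits

D_KL(P||U) = 2.32193 - 1.85335 = 0.46858 ≈ 0.4686 bits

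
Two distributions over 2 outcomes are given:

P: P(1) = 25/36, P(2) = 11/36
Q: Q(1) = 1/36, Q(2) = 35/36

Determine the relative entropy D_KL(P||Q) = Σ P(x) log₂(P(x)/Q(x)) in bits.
2.7147 bits

D_KL(P||Q) = Σ P(x) log₂(P(x)/Q(x))

Computing term by term:
  P(1)·log₂(P(1)/Q(1)) = (25/36)·log₂((25/36)/(1/36)) = 3.22490
  P(2)·log₂(P(2)/Q(2)) = (11/36)·log₂((11/36)/(35/36)) = -0.51023

D_KL(P||Q) = 3.22490 - 0.51023 = 2.71467 ≈ 2.7147 bits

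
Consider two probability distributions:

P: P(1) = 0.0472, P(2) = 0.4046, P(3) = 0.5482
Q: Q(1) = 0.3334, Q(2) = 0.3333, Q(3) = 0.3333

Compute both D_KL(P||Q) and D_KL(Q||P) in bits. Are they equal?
D_KL(P||Q) = 0.3736 bits, D_KL(Q||P) = 0.6078 bits. No, they are not equal.

D_KL(P||Q) = Σ P(x) log₂(P(x)/Q(x))

Computing term by term:
  P(1)·log₂(P(1)/Q(1)) = 0.0472·log₂(0.0472/0.3334) = -0.13312
  P(2)·log₂(P(2)/Q(2)) = 0.4046·log₂(0.4046/0.3333) = 0.11316
  P(3)·log₂(P(3)/Q(3)) = 0.5482·log₂(0.5482/0.3333) = 0.39354

D_KL(P||Q) = -0.13312 + 0.11316 + 0.39354 = 0.37358 ≈ 0.3736 bits

D_KL(Q||P) = Σ Q(x) log₂(Q(x)/P(x))

Computing term by term:
  Q(1)·log₂(Q(1)/P(1)) = 0.3334·log₂(0.3334/0.0472) = 0.94032
  Q(2)·log₂(Q(2)/P(2)) = 0.3333·log₂(0.3333/0.4046) = -0.09322
  Q(3)·log₂(Q(3)/P(3)) = 0.3333·log₂(0.3333/0.5482) = -0.23927

D_KL(Q||P) = 0.94032 - 0.09322 - 0.23927 = 0.60783 ≈ 0.6078 bits

These are NOT equal (difference: 0.2342 bits). KL divergence is asymmetric: D_KL(P||Q) ≠ D_KL(Q||P) in general.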